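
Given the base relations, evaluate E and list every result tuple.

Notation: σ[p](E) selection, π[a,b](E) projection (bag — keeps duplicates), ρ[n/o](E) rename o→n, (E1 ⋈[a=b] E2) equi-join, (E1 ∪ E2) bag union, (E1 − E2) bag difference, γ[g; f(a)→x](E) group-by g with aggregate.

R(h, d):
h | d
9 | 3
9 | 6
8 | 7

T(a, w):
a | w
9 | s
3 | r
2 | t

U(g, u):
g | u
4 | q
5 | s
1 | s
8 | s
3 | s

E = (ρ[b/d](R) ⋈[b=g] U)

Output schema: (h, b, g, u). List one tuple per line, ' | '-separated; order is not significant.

Row counts bottom-up:
  R → 3
  ρ[b/d](R) → 3
  U → 5
  (ρ[b/d](R) ⋈[b=g] U) → 1

== RESULT ==
h | b | g | u
9 | 3 | 3 | s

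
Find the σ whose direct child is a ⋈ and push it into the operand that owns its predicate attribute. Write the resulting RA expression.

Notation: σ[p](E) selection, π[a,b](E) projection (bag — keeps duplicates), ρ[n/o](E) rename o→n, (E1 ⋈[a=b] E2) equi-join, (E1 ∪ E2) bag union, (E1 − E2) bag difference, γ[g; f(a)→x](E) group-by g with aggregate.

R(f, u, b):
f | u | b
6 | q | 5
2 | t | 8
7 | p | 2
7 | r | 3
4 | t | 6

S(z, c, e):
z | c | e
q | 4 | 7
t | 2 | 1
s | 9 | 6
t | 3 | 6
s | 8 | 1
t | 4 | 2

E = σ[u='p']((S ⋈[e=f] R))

σ filters on u, owned by the right side.
E' = (S ⋈[e=f] σ[u='p'](R))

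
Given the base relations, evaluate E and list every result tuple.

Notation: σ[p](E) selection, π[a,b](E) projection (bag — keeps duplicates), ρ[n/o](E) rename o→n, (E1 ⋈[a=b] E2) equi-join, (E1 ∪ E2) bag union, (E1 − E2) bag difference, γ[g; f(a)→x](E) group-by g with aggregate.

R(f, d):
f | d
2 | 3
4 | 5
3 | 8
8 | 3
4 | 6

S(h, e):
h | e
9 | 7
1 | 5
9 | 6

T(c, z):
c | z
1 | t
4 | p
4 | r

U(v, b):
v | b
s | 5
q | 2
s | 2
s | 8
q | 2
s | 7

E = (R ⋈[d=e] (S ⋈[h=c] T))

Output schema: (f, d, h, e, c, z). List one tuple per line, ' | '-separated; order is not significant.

Per-node cardinality:
  R → 5
  S → 3
  T → 3
  (S ⋈[h=c] T) → 1
  (R ⋈[d=e] (S ⋈[h=c] T)) → 1

== RESULT ==
f | d | h | e | c | z
4 | 5 | 1 | 5 | 1 | t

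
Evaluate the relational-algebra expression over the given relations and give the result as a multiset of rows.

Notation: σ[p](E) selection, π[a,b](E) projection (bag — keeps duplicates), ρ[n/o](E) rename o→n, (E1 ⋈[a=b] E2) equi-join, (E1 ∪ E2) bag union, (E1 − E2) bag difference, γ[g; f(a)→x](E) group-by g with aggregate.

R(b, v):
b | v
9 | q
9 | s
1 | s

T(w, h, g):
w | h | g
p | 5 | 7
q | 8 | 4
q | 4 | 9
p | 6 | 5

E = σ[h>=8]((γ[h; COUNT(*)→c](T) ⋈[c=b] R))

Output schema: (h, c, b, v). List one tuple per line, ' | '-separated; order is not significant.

Subexpression sizes:
  T → 4
  γ[h; COUNT(*)→c](T) → 4
  R → 3
  (γ[h; COUNT(*)→c](T) ⋈[c=b] R) → 4
  σ[h>=8]((γ[h; COUNT(*)→c](T) ⋈[c=b] R)) → 1

== RESULT ==
h | c | b | v
8 | 1 | 1 | s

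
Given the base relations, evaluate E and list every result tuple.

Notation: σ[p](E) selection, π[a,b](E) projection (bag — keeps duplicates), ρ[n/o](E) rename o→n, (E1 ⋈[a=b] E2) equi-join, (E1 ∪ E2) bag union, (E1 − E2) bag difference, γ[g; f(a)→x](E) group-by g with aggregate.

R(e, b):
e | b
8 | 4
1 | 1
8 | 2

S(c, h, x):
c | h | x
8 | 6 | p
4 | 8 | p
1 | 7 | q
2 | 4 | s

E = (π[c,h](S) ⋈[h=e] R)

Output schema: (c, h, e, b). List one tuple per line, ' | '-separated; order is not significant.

Stepwise |·|:
  S → 4
  π[c,h](S) → 4
  R → 3
  (π[c,h](S) ⋈[h=e] R) → 2

== RESULT ==
c | h | e | b
4 | 8 | 8 | 2
4 | 8 | 8 | 4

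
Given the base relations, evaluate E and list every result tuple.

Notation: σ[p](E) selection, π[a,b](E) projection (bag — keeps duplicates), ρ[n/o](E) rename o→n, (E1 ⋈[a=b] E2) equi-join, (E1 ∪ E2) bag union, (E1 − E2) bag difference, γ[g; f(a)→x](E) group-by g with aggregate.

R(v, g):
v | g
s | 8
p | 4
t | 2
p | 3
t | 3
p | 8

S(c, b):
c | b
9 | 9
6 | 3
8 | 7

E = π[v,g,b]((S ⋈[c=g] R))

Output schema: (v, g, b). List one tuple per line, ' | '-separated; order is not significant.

Stepwise |·|:
  S → 3
  R → 6
  (S ⋈[c=g] R) → 2
  π[v,g,b]((S ⋈[c=g] R)) → 2

== RESULT ==
v | g | b
p | 8 | 7
s | 8 | 7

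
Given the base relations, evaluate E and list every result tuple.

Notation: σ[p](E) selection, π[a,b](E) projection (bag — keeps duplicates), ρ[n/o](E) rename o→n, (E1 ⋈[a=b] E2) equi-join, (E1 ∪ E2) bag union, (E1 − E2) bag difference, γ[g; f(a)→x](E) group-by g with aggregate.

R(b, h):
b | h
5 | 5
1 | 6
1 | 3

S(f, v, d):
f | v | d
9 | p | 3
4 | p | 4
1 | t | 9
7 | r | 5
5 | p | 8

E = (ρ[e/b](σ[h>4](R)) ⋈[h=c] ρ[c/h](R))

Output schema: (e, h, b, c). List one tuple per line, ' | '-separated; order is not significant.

Row counts bottom-up:
  R → 3
  σ[h>4](R) → 2
  ρ[e/b](σ[h>4](R)) → 2
  R → 3
  ρ[c/h](R) → 3
  (ρ[e/b](σ[h>4](R)) ⋈[h=c] ρ[c/h](R)) → 2

== RESULT ==
e | h | b | c
1 | 6 | 1 | 6
5 | 5 | 5 | 5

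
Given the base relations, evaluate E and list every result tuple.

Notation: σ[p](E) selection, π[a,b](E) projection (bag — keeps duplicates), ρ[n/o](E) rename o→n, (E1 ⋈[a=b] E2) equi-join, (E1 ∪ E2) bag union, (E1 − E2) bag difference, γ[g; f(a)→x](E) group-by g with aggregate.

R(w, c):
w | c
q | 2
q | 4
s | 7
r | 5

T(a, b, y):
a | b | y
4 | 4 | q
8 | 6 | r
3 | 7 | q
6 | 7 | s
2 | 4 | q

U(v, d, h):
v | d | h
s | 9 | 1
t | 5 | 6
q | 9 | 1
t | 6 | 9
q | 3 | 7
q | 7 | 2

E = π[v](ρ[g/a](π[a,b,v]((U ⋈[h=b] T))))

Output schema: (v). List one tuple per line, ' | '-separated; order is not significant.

Subexpression sizes:
  U → 6
  T → 5
  (U ⋈[h=b] T) → 3
  π[a,b,v]((U ⋈[h=b] T)) → 3
  ρ[g/a](π[a,b,v]((U ⋈[h=b] T))) → 3
  π[v](ρ[g/a](π[a,b,v]((U ⋈[h=b] T)))) → 3

== RESULT ==
v
q
q
t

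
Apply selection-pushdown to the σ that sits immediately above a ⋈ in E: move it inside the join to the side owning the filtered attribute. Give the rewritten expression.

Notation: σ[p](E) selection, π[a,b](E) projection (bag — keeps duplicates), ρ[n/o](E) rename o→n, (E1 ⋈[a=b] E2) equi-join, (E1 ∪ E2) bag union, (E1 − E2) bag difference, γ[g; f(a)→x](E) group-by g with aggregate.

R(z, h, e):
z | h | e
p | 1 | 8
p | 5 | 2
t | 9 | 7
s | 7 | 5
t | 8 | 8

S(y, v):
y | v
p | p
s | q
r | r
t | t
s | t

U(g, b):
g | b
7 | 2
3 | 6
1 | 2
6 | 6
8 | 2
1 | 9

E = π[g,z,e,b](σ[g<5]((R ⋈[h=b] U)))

σ filters on g, owned by the right side.
E' = π[g,z,e,b]((R ⋈[h=b] σ[g<5](U)))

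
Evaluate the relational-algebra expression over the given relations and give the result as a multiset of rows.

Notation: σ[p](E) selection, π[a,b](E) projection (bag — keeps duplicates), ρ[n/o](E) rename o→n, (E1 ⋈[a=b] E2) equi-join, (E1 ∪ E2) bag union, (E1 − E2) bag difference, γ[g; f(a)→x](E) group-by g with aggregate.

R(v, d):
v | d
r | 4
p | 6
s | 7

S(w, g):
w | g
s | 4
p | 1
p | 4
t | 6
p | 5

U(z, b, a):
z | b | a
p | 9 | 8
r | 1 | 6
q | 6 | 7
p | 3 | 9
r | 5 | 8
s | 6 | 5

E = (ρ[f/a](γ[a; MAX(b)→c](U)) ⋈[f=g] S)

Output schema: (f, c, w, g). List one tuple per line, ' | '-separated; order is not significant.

Stepwise |·|:
  U → 6
  γ[a; MAX(b)→c](U) → 5
  ρ[f/a](γ[a; MAX(b)→c](U)) → 5
  S → 5
  (ρ[f/a](γ[a; MAX(b)→c](U)) ⋈[f=g] S) → 2

== RESULT ==
f | c | w | g
5 | 6 | p | 5
6 | 1 | t | 6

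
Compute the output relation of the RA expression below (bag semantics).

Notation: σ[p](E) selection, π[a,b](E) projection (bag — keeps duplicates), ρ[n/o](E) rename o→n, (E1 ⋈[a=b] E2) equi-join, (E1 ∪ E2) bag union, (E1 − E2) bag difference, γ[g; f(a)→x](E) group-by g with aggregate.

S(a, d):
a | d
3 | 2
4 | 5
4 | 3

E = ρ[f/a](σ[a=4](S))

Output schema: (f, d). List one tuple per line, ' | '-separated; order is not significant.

Subexpression sizes:
  S → 3
  σ[a=4](S) → 2
  ρ[f/a](σ[a=4](S)) → 2

== RESULT ==
f | d
4 | 3
4 | 5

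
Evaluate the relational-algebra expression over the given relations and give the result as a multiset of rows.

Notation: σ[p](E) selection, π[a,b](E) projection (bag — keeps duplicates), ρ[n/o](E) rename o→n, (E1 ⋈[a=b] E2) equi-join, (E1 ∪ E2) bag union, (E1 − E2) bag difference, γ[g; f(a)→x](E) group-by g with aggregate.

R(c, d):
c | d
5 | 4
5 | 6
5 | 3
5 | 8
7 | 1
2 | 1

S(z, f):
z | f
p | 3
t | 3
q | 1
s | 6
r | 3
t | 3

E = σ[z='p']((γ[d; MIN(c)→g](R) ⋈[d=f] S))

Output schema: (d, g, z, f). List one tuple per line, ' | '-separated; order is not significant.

Per-node cardinality:
  R → 6
  γ[d; MIN(c)→g](R) → 5
  S → 6
  (γ[d; MIN(c)→g](R) ⋈[d=f] S) → 6
  σ[z='p']((γ[d; MIN(c)→g](R) ⋈[d=f] S)) → 1

== RESULT ==
d | g | z | f
3 | 5 | p | 3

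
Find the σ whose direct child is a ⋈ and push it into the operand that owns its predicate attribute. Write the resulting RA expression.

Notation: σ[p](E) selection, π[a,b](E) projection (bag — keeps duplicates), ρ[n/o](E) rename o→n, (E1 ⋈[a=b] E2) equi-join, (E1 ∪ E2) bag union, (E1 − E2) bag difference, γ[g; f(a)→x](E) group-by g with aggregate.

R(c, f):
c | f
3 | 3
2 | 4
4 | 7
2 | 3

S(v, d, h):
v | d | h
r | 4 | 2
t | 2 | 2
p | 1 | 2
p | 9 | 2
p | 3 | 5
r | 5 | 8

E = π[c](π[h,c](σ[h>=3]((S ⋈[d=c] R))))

σ filters on h, owned by the left side.
E' = π[c](π[h,c]((σ[h>=3](S) ⋈[d=c] R)))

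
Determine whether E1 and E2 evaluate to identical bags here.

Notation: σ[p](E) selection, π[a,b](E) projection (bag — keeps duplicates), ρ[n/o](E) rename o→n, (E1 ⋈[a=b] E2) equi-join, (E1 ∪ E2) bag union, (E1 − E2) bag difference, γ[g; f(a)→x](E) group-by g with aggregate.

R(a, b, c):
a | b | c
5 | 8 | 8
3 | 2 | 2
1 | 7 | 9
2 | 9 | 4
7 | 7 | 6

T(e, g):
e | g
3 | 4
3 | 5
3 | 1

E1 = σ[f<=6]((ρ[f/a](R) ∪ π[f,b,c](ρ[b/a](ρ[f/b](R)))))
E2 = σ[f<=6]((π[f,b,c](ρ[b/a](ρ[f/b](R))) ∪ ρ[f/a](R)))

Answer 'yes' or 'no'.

E1 per-node cardinality:
  R → 5
  ρ[f/a](R) → 5
  R → 5
  ρ[f/b](R) → 5
  ρ[b/a](ρ[f/b](R)) → 5
  π[f,b,c](ρ[b/a](ρ[f/b](R))) → 5
  (ρ[f/a](R) ∪ π[f,b,c](ρ[b/a](ρ[f/b](R)))) → 10
  σ[f<=6]((ρ[f/a](R) ∪ π[f,b,c](ρ[b/a](ρ[f/b](R))))) → 5
E2 per-node cardinality:
  R → 5
  ρ[f/b](R) → 5
  ρ[b/a](ρ[f/b](R)) → 5
  π[f,b,c](ρ[b/a](ρ[f/b](R))) → 5
  R → 5
  ρ[f/a](R) → 5
  (π[f,b,c](ρ[b/a](ρ[f/b](R))) ∪ ρ[f/a](R)) → 10
  σ[f<=6]((π[f,b,c](ρ[b/a](ρ[f/b](R))) ∪ ρ[f/a](R))) → 5

E1 and E2 produce the same multiset:
f | b | c
1 | 7 | 9
2 | 3 | 2
2 | 9 | 4
3 | 2 | 2
5 | 8 | 8

yes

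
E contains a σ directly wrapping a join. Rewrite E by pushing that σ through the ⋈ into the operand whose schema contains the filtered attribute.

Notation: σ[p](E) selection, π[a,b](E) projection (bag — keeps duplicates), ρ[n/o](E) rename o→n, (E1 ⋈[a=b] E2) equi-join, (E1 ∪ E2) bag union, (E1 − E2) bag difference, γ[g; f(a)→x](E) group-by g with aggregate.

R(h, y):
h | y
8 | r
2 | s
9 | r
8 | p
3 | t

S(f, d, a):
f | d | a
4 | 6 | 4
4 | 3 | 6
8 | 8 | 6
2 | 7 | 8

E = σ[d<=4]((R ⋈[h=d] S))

σ filters on d, owned by the right side.
E' = (R ⋈[h=d] σ[d<=4](S))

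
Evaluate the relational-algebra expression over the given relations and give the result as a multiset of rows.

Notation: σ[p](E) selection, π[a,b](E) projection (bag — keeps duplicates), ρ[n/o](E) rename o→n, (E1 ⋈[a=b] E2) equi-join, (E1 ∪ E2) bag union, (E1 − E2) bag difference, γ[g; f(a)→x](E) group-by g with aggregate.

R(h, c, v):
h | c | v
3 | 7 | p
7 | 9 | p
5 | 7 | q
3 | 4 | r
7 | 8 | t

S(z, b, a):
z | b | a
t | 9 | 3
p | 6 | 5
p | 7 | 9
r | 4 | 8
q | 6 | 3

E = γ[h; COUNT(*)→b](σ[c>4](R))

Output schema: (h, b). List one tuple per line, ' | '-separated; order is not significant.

Stepwise |·|:
  R → 5
  σ[c>4](R) → 4
  γ[h; COUNT(*)→b](σ[c>4](R)) → 3

== RESULT ==
h | b
3 | 1
5 | 1
7 | 2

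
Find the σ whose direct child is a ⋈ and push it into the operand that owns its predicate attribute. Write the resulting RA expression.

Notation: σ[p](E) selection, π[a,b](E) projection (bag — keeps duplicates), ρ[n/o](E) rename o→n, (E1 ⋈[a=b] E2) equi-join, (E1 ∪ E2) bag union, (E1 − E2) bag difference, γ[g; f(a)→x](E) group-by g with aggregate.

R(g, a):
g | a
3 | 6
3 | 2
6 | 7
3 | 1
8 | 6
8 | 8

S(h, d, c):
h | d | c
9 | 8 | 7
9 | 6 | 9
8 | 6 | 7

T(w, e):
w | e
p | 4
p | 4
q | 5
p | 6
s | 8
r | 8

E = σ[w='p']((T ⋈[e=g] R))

σ filters on w, owned by the left side.
E' = (σ[w='p'](T) ⋈[e=g] R)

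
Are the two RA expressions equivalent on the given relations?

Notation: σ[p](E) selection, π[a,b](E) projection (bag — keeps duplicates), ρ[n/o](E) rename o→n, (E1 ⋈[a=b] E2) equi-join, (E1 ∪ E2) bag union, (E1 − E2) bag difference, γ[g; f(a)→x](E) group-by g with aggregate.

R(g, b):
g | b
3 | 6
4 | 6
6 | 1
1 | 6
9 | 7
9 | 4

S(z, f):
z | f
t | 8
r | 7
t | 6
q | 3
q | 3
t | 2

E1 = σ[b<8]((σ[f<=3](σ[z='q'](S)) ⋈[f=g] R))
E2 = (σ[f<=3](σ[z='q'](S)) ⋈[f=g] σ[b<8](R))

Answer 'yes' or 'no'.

E1 row counts bottom-up:
  S → 6
  σ[z='q'](S) → 2
  σ[f<=3](σ[z='q'](S)) → 2
  R → 6
  (σ[f<=3](σ[z='q'](S)) ⋈[f=g] R) → 2
  σ[b<8]((σ[f<=3](σ[z='q'](S)) ⋈[f=g] R)) → 2
E2 row counts bottom-up:
  S → 6
  σ[z='q'](S) → 2
  σ[f<=3](σ[z='q'](S)) → 2
  R → 6
  σ[b<8](R) → 6
  (σ[f<=3](σ[z='q'](S)) ⋈[f=g] σ[b<8](R)) → 2

E1 and E2 produce the same multiset:
z | f | g | b
q | 3 | 3 | 6
q | 3 | 3 | 6

yes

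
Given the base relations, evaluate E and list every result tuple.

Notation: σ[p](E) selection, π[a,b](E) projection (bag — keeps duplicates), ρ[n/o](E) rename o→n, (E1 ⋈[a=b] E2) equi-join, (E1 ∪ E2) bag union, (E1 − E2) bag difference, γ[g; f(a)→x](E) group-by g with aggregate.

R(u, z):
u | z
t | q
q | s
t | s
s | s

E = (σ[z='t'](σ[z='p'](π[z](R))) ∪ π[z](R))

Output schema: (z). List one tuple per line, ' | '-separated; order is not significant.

Subexpression sizes:
  R → 4
  π[z](R) → 4
  σ[z='p'](π[z](R)) → 0
  σ[z='t'](σ[z='p'](π[z](R))) → 0
  R → 4
  π[z](R) → 4
  (σ[z='t'](σ[z='p'](π[z](R))) ∪ π[z](R)) → 4

== RESULT ==
z
q
s
s
s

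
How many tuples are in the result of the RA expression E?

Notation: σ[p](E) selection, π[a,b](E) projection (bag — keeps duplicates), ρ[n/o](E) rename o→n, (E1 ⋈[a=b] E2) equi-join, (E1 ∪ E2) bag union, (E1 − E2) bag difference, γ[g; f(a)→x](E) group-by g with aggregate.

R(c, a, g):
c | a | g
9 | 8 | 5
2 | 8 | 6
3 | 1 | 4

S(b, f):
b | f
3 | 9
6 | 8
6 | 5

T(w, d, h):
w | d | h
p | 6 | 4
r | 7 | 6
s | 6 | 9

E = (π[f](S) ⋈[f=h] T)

Per-node cardinality:
  S → 3
  π[f](S) → 3
  T → 3
  (π[f](S) ⋈[f=h] T) → 1

|E| = 1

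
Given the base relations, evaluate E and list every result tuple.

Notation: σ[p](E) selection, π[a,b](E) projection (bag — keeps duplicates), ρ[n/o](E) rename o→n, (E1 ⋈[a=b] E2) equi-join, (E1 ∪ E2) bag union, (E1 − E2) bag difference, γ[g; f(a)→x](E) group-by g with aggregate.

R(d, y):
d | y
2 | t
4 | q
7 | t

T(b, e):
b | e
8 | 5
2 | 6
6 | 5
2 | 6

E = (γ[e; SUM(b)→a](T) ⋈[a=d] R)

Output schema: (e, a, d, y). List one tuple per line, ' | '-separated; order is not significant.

Row counts bottom-up:
  T → 4
  γ[e; SUM(b)→a](T) → 2
  R → 3
  (γ[e; SUM(b)→a](T) ⋈[a=d] R) → 1

== RESULT ==
e | a | d | y
6 | 4 | 4 | q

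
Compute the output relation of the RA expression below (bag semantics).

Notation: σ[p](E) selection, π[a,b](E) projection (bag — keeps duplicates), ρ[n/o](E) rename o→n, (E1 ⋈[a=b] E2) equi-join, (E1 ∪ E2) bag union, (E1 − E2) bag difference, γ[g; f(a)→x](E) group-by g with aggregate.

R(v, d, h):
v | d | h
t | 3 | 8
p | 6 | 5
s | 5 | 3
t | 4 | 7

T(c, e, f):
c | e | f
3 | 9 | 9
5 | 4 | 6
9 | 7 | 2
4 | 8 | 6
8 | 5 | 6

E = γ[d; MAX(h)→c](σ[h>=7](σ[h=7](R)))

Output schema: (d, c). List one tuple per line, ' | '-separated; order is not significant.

Subexpression sizes:
  R → 4
  σ[h=7](R) → 1
  σ[h>=7](σ[h=7](R)) → 1
  γ[d; MAX(h)→c](σ[h>=7](σ[h=7](R))) → 1

== RESULT ==
d | c
4 | 7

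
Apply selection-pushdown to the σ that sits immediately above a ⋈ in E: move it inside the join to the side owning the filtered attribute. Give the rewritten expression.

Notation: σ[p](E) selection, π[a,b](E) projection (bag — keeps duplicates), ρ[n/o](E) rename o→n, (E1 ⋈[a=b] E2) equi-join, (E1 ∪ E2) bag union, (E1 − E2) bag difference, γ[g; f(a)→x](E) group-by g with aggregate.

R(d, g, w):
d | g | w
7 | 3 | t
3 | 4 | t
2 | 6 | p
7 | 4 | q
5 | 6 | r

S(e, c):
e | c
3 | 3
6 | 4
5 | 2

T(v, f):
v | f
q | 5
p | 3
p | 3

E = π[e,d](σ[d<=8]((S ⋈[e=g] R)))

σ filters on d, owned by the right side.
E' = π[e,d]((S ⋈[e=g] σ[d<=8](R)))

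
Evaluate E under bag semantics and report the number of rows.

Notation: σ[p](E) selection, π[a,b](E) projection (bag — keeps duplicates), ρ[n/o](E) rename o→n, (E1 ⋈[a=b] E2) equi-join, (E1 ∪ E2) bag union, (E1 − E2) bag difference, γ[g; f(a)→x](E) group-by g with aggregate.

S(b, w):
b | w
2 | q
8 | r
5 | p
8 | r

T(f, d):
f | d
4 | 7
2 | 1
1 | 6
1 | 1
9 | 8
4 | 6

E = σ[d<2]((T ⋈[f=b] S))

Stepwise |·|:
  T → 6
  S → 4
  (T ⋈[f=b] S) → 1
  σ[d<2]((T ⋈[f=b] S)) → 1

|E| = 1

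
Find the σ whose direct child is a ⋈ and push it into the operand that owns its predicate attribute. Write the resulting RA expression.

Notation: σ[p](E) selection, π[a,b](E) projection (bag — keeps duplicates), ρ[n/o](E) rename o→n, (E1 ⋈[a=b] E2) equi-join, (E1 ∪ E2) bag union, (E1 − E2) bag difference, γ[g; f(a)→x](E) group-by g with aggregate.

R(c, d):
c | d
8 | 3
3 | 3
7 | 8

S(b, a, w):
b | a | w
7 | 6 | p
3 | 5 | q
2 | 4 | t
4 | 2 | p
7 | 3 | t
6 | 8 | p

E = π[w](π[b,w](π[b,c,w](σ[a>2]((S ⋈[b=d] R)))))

σ filters on a, owned by the left side.
E' = π[w](π[b,w](π[b,c,w]((σ[a>2](S) ⋈[b=d] R))))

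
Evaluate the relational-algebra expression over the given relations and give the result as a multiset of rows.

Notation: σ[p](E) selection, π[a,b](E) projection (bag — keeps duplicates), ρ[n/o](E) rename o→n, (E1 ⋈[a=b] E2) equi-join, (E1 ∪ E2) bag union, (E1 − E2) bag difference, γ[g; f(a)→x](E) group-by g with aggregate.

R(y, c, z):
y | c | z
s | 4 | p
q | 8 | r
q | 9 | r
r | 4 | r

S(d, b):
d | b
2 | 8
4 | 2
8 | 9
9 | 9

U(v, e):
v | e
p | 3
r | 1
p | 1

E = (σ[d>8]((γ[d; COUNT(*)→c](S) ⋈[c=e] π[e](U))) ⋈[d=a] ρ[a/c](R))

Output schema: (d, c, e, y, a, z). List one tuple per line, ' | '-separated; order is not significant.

Stepwise |·|:
  S → 4
  γ[d; COUNT(*)→c](S) → 4
  U → 3
  π[e](U) → 3
  (γ[d; COUNT(*)→c](S) ⋈[c=e] π[e](U)) → 8
  σ[d>8]((γ[d; COUNT(*)→c](S) ⋈[c=e] π[e](U))) → 2
  R → 4
  ρ[a/c](R) → 4
  (σ[d>8]((γ[d; COUNT(*)→c](S) ⋈[c=e] π[e](U))) ⋈[d=a] ρ[a/c](R)) → 2

== RESULT ==
d | c | e | y | a | z
9 | 1 | 1 | q | 9 | r
9 | 1 | 1 | q | 9 | r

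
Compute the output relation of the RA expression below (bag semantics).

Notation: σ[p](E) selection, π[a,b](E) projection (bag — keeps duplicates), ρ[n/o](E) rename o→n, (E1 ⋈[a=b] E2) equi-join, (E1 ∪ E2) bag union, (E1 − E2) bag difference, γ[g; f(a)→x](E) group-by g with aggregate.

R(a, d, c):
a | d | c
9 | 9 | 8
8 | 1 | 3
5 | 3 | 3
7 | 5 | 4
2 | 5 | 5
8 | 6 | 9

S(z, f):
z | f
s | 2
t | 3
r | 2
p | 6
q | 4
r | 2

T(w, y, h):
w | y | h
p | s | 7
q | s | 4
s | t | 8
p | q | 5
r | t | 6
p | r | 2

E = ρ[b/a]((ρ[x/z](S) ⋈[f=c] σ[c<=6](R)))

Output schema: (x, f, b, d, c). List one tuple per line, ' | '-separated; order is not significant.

Per-node cardinality:
  S → 6
  ρ[x/z](S) → 6
  R → 6
  σ[c<=6](R) → 4
  (ρ[x/z](S) ⋈[f=c] σ[c<=6](R)) → 3
  ρ[b/a]((ρ[x/z](S) ⋈[f=c] σ[c<=6](R))) → 3

== RESULT ==
x | f | b | d | c
q | 4 | 7 | 5 | 4
t | 3 | 5 | 3 | 3
t | 3 | 8 | 1 | 3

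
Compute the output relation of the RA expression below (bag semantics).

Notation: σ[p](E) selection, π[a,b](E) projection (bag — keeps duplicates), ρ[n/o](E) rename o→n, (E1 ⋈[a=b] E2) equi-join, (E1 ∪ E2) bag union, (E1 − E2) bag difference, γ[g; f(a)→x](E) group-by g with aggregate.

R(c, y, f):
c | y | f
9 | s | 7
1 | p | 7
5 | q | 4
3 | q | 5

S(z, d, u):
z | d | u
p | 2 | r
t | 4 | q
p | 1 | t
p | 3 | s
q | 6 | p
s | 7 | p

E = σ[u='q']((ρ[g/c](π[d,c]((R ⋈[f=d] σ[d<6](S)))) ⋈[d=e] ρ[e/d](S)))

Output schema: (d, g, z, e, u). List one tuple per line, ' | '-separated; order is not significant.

Row counts bottom-up:
  R → 4
  S → 6
  σ[d<6](S) → 4
  (R ⋈[f=d] σ[d<6](S)) → 1
  π[d,c]((R ⋈[f=d] σ[d<6](S))) → 1
  ρ[g/c](π[d,c]((R ⋈[f=d] σ[d<6](S)))) → 1
  S → 6
  ρ[e/d](S) → 6
  (ρ[g/c](π[d,c]((R ⋈[f=d] σ[d<6](S)))) ⋈[d=e] ρ[e/d](S)) → 1
  σ[u='q']((ρ[g/c](π[d,c]((R ⋈[f=d] σ[d<6](S)))) ⋈[d=e] ρ[e/d](S))) → 1

== RESULT ==
d | g | z | e | u
4 | 5 | t | 4 | q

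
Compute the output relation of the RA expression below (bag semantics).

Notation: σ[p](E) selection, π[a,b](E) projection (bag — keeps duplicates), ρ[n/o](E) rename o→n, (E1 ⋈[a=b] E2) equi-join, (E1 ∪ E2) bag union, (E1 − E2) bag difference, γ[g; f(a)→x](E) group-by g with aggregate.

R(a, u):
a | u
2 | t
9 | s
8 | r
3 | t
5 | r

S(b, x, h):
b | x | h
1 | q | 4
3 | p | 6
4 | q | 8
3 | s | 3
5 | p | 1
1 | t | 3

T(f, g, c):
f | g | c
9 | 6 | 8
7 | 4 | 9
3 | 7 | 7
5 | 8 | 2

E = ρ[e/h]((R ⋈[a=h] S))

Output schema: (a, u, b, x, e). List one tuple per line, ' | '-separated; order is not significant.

Per-node cardinality:
  R → 5
  S → 6
  (R ⋈[a=h] S) → 3
  ρ[e/h]((R ⋈[a=h] S)) → 3

== RESULT ==
a | u | b | x | e
3 | t | 1 | t | 3
3 | t | 3 | s | 3
8 | r | 4 | q | 8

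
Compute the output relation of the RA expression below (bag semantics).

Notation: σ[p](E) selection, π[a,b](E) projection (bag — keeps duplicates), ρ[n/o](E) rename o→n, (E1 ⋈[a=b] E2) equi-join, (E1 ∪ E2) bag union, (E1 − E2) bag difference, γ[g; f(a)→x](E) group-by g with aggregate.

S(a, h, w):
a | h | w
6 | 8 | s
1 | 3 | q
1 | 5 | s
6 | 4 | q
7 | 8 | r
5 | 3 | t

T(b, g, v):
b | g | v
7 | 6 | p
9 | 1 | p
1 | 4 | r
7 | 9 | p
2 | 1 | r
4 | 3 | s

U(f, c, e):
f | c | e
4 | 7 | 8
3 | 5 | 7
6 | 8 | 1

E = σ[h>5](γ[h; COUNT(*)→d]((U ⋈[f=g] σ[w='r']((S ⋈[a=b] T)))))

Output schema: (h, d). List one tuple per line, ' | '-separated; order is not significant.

Per-node cardinality:
  U → 3
  S → 6
  T → 6
  (S ⋈[a=b] T) → 4
  σ[w='r']((S ⋈[a=b] T)) → 2
  (U ⋈[f=g] σ[w='r']((S ⋈[a=b] T))) → 1
  γ[h; COUNT(*)→d]((U ⋈[f=g] σ[w='r']((S ⋈[a=b] T)))) → 1
  σ[h>5](γ[h; COUNT(*)→d]((U ⋈[f=g] σ[w='r']((S ⋈[a=b] T))))) → 1

== RESULT ==
h | d
8 | 1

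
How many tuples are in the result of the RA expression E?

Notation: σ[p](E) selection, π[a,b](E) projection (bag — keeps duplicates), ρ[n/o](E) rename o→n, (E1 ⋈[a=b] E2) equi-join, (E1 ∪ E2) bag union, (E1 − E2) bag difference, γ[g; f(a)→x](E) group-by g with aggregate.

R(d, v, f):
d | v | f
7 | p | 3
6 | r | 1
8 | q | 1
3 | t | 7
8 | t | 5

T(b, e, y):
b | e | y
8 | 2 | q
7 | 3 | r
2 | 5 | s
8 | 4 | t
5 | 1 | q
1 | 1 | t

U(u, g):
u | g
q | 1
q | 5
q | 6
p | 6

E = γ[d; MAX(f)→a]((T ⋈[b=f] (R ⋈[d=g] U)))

Row counts bottom-up:
  T → 6
  R → 5
  U → 4
  (R ⋈[d=g] U) → 2
  (T ⋈[b=f] (R ⋈[d=g] U)) → 2
  γ[d; MAX(f)→a]((T ⋈[b=f] (R ⋈[d=g] U))) → 1

|E| = 1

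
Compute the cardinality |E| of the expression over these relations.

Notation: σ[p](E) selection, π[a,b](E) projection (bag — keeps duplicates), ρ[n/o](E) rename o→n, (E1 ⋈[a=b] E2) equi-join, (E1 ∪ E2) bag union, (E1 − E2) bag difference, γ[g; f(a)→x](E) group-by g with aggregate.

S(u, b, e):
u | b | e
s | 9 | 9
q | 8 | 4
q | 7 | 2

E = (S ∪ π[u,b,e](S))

Subexpression sizes:
  S → 3
  S → 3
  π[u,b,e](S) → 3
  (S ∪ π[u,b,e](S)) → 6

|E| = 6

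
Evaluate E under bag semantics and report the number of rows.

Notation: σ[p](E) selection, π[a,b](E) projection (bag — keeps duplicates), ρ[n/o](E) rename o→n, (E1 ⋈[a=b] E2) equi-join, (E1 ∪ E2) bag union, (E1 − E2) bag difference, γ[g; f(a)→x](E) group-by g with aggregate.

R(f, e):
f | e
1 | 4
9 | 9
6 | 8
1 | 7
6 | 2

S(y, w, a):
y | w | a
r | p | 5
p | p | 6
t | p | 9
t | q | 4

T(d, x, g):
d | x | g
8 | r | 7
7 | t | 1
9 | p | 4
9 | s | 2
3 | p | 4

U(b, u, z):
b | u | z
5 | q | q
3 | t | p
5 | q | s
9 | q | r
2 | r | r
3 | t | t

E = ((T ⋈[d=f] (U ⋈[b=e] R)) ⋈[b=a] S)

Row counts bottom-up:
  T → 5
  U → 6
  R → 5
  (U ⋈[b=e] R) → 2
  (T ⋈[d=f] (U ⋈[b=e] R)) → 2
  S → 4
  ((T ⋈[d=f] (U ⋈[b=e] R)) ⋈[b=a] S) → 2

|E| = 2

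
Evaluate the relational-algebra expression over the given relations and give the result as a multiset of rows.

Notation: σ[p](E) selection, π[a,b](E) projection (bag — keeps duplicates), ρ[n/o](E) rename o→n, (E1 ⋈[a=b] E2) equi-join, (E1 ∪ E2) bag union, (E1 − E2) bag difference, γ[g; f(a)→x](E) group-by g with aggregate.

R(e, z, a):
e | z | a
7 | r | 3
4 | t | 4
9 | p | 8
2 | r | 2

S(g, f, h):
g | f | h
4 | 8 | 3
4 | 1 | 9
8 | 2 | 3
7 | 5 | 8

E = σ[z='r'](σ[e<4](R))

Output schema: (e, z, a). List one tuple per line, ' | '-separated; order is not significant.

Stepwise |·|:
  R → 4
  σ[e<4](R) → 1
  σ[z='r'](σ[e<4](R)) → 1

== RESULT ==
e | z | a
2 | r | 2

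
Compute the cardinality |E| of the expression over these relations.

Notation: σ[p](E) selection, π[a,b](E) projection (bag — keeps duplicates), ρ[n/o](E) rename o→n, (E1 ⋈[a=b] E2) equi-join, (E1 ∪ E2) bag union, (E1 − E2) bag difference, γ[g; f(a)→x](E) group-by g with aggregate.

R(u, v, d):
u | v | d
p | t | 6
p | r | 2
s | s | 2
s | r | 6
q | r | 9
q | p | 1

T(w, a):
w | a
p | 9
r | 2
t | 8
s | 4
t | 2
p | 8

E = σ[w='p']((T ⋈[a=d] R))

Per-node cardinality:
  T → 6
  R → 6
  (T ⋈[a=d] R) → 5
  σ[w='p']((T ⋈[a=d] R)) → 1

|E| = 1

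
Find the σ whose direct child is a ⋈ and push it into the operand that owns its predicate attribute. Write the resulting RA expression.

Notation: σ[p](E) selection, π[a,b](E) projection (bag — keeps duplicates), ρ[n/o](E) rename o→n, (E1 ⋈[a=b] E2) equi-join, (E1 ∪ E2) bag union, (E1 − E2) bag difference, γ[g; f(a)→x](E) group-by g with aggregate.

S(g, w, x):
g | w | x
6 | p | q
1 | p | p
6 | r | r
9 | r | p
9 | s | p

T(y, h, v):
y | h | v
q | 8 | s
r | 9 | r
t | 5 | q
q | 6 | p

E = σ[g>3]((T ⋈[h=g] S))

σ filters on g, owned by the right side.
E' = (T ⋈[h=g] σ[g>3](S))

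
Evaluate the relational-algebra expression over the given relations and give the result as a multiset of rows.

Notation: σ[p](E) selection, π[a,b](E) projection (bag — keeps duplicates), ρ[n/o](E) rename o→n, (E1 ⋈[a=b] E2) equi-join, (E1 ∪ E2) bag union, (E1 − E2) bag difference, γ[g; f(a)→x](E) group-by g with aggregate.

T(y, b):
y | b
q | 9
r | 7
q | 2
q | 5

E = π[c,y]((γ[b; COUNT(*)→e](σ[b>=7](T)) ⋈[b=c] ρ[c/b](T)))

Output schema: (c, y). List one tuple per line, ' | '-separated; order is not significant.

Subexpression sizes:
  T → 4
  σ[b>=7](T) → 2
  γ[b; COUNT(*)→e](σ[b>=7](T)) → 2
  T → 4
  ρ[c/b](T) → 4
  (γ[b; COUNT(*)→e](σ[b>=7](T)) ⋈[b=c] ρ[c/b](T)) → 2
  π[c,y]((γ[b; COUNT(*)→e](σ[b>=7](T)) ⋈[b=c] ρ[c/b](T))) → 2

== RESULT ==
c | y
7 | r
9 | q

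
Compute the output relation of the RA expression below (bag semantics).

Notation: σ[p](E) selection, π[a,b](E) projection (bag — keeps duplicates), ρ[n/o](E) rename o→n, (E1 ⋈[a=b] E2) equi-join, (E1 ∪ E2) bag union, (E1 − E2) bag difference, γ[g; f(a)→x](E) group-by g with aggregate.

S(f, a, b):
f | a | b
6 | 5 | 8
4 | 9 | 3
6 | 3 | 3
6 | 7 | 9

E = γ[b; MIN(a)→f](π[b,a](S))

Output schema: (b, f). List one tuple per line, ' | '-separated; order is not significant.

Per-node cardinality:
  S → 4
  π[b,a](S) → 4
  γ[b; MIN(a)→f](π[b,a](S)) → 3

== RESULT ==
b | f
3 | 3
8 | 5
9 | 7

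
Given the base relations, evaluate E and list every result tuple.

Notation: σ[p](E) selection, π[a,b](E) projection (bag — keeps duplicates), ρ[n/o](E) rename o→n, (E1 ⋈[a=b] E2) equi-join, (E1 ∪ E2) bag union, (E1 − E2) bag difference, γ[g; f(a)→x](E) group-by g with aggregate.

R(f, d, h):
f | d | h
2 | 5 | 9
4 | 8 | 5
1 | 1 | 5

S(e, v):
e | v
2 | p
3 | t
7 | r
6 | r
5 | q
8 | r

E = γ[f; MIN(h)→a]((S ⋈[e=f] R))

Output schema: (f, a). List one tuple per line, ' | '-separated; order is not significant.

Stepwise |·|:
  S → 6
  R → 3
  (S ⋈[e=f] R) → 1
  γ[f; MIN(h)→a]((S ⋈[e=f] R)) → 1

== RESULT ==
f | a
2 | 9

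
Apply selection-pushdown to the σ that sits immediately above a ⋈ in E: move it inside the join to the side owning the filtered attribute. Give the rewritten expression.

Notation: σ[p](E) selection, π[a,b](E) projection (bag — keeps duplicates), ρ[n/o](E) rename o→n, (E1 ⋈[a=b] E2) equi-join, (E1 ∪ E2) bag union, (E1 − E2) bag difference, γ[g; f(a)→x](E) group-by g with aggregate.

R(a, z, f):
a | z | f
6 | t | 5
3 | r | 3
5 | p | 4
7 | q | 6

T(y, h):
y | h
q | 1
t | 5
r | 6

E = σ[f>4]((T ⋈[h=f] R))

σ filters on f, owned by the right side.
E' = (T ⋈[h=f] σ[f>4](R))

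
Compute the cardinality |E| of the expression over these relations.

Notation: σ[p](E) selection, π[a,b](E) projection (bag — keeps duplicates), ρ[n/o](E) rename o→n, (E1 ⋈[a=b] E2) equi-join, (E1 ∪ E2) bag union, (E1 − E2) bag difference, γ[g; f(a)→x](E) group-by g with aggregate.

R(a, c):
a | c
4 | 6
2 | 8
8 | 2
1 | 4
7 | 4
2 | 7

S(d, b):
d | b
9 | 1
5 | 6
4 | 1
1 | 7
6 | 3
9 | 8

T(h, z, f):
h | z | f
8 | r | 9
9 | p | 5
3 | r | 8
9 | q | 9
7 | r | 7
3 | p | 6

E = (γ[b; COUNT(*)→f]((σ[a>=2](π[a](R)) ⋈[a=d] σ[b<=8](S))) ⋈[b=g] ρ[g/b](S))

Stepwise |·|:
  R → 6
  π[a](R) → 6
  σ[a>=2](π[a](R)) → 5
  S → 6
  σ[b<=8](S) → 6
  (σ[a>=2](π[a](R)) ⋈[a=d] σ[b<=8](S)) → 1
  γ[b; COUNT(*)→f]((σ[a>=2](π[a](R)) ⋈[a=d] σ[b<=8](S))) → 1
  S → 6
  ρ[g/b](S) → 6
  (γ[b; COUNT(*)→f]((σ[a>=2](π[a](R)) ⋈[a=d] σ[b<=8](S))) ⋈[b=g] ρ[g/b](S)) → 2

|E| = 2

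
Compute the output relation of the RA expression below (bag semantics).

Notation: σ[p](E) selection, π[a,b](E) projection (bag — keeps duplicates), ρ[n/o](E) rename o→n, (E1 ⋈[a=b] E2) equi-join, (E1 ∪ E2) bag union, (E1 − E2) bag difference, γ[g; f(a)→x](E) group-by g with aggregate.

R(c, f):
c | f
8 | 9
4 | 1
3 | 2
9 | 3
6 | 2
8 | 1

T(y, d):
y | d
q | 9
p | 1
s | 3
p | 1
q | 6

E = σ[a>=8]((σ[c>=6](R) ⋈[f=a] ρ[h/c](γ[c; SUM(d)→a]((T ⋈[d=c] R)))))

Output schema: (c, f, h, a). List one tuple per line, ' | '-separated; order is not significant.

Stepwise |·|:
  R → 6
  σ[c>=6](R) → 4
  T → 5
  R → 6
  (T ⋈[d=c] R) → 3
  γ[c; SUM(d)→a]((T ⋈[d=c] R)) → 3
  ρ[h/c](γ[c; SUM(d)→a]((T ⋈[d=c] R))) → 3
  (σ[c>=6](R) ⋈[f=a] ρ[h/c](γ[c; SUM(d)→a]((T ⋈[d=c] R)))) → 2
  σ[a>=8]((σ[c>=6](R) ⋈[f=a] ρ[h/c](γ[c; SUM(d)→a]((T ⋈[d=c] R))))) → 1

== RESULT ==
c | f | h | a
8 | 9 | 9 | 9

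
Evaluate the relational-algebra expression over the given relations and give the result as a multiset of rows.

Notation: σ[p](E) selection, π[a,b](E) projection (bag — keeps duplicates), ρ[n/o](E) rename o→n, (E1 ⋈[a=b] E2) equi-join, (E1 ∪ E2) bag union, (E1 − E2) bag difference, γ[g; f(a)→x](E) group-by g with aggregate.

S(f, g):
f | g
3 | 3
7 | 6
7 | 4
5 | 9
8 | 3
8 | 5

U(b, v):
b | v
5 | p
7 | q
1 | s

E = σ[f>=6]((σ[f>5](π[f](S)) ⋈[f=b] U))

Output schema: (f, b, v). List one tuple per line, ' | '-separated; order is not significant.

Stepwise |·|:
  S → 6
  π[f](S) → 6
  σ[f>5](π[f](S)) → 4
  U → 3
  (σ[f>5](π[f](S)) ⋈[f=b] U) → 2
  σ[f>=6]((σ[f>5](π[f](S)) ⋈[f=b] U)) → 2

== RESULT ==
f | b | v
7 | 7 | q
7 | 7 | q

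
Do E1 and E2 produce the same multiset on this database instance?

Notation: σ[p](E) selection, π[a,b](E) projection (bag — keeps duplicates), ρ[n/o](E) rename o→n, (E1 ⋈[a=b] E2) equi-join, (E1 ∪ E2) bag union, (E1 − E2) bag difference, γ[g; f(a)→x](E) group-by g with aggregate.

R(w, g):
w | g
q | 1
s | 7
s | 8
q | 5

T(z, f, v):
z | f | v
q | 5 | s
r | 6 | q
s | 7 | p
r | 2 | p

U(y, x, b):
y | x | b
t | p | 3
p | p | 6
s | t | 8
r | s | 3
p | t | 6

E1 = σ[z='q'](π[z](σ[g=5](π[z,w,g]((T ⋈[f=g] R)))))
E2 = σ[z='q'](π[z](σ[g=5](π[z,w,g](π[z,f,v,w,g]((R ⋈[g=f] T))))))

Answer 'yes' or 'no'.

E1 row counts bottom-up:
  T → 4
  R → 4
  (T ⋈[f=g] R) → 2
  π[z,w,g]((T ⋈[f=g] R)) → 2
  σ[g=5](π[z,w,g]((T ⋈[f=g] R))) → 1
  π[z](σ[g=5](π[z,w,g]((T ⋈[f=g] R)))) → 1
  σ[z='q'](π[z](σ[g=5](π[z,w,g]((T ⋈[f=g] R))))) → 1
E2 row counts bottom-up:
  R → 4
  T → 4
  (R ⋈[g=f] T) → 2
  π[z,f,v,w,g]((R ⋈[g=f] T)) → 2
  π[z,w,g](π[z,f,v,w,g]((R ⋈[g=f] T))) → 2
  σ[g=5](π[z,w,g](π[z,f,v,w,g]((R ⋈[g=f] T)))) → 1
  π[z](σ[g=5](π[z,w,g](π[z,f,v,w,g]((R ⋈[g=f] T))))) → 1
  σ[z='q'](π[z](σ[g=5](π[z,w,g](π[z,f,v,w,g]((R ⋈[g=f] T)))))) → 1

E1 and E2 produce the same multiset:
z
q

yes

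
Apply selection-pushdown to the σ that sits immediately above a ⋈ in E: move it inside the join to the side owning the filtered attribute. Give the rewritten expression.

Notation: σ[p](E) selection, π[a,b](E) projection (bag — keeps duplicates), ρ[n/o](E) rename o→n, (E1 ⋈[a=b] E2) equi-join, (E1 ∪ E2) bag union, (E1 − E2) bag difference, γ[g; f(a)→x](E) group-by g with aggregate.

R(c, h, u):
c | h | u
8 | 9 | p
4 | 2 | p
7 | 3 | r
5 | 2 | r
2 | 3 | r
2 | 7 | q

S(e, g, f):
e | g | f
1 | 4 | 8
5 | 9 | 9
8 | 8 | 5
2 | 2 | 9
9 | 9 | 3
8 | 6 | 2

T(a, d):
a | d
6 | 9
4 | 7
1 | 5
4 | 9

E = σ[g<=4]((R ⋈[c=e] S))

σ filters on g, owned by the right side.
E' = (R ⋈[c=e] σ[g<=4](S))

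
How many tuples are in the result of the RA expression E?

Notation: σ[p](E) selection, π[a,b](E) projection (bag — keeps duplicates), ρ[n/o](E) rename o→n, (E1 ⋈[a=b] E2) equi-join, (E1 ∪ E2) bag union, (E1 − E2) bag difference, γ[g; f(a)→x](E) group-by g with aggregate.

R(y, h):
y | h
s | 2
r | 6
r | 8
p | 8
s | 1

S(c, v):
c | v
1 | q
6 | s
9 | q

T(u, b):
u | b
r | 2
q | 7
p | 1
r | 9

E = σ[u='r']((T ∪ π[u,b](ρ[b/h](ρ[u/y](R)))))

Stepwise |·|:
  T → 4
  R → 5
  ρ[u/y](R) → 5
  ρ[b/h](ρ[u/y](R)) → 5
  π[u,b](ρ[b/h](ρ[u/y](R))) → 5
  (T ∪ π[u,b](ρ[b/h](ρ[u/y](R)))) → 9
  σ[u='r']((T ∪ π[u,b](ρ[b/h](ρ[u/y](R))))) → 4

|E| = 4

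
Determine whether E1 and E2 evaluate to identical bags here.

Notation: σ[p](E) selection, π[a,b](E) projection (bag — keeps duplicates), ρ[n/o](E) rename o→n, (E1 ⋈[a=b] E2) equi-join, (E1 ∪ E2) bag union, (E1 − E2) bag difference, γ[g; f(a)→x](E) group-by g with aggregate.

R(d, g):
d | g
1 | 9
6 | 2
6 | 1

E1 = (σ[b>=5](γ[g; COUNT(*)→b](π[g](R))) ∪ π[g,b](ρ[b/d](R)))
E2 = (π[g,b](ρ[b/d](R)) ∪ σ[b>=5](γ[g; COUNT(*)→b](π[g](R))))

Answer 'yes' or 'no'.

E1 per-node cardinality:
  R → 3
  π[g](R) → 3
  γ[g; COUNT(*)→b](π[g](R)) → 3
  σ[b>=5](γ[g; COUNT(*)→b](π[g](R))) → 0
  R → 3
  ρ[b/d](R) → 3
  π[g,b](ρ[b/d](R)) → 3
  (σ[b>=5](γ[g; COUNT(*)→b](π[g](R))) ∪ π[g,b](ρ[b/d](R))) → 3
E2 per-node cardinality:
  R → 3
  ρ[b/d](R) → 3
  π[g,b](ρ[b/d](R)) → 3
  R → 3
  π[g](R) → 3
  γ[g; COUNT(*)→b](π[g](R)) → 3
  σ[b>=5](γ[g; COUNT(*)→b](π[g](R))) → 0
  (π[g,b](ρ[b/d](R)) ∪ σ[b>=5](γ[g; COUNT(*)→b](π[g](R)))) → 3

E1 and E2 produce the same multiset:
g | b
1 | 6
2 | 6
9 | 1

yes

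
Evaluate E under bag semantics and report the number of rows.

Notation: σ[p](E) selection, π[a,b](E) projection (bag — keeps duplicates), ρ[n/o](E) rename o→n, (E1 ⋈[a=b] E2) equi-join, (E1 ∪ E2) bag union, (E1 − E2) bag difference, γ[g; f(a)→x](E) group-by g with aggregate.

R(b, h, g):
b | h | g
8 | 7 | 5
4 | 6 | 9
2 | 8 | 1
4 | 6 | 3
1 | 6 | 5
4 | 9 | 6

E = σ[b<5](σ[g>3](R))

Subexpression sizes:
  R → 6
  σ[g>3](R) → 4
  σ[b<5](σ[g>3](R)) → 3

|E| = 3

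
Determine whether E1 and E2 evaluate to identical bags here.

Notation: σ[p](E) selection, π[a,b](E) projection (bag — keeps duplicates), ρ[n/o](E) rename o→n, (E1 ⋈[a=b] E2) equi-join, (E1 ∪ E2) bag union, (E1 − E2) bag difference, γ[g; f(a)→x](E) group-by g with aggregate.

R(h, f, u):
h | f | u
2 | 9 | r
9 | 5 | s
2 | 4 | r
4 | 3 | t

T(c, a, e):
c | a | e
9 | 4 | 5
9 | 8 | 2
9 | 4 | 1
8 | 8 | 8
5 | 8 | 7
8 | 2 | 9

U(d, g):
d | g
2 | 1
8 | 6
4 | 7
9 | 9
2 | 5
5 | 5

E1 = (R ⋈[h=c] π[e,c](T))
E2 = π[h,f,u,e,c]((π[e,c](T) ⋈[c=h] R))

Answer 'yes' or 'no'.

E1 stepwise |·|:
  R → 4
  T → 6
  π[e,c](T) → 6
  (R ⋈[h=c] π[e,c](T)) → 3
E2 stepwise |·|:
  T → 6
  π[e,c](T) → 6
  R → 4
  (π[e,c](T) ⋈[c=h] R) → 3
  π[h,f,u,e,c]((π[e,c](T) ⋈[c=h] R)) → 3

E1 and E2 produce the same multiset:
h | f | u | e | c
9 | 5 | s | 1 | 9
9 | 5 | s | 2 | 9
9 | 5 | s | 5 | 9

yes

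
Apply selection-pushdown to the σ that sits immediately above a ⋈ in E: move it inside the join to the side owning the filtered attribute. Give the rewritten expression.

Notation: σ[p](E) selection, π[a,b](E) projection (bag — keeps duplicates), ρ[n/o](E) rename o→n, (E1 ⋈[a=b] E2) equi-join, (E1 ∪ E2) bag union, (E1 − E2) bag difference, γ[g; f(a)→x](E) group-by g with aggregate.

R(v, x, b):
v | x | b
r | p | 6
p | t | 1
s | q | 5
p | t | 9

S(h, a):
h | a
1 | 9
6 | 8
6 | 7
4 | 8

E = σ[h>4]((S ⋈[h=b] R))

σ filters on h, owned by the left side.
E' = (σ[h>4](S) ⋈[h=b] R)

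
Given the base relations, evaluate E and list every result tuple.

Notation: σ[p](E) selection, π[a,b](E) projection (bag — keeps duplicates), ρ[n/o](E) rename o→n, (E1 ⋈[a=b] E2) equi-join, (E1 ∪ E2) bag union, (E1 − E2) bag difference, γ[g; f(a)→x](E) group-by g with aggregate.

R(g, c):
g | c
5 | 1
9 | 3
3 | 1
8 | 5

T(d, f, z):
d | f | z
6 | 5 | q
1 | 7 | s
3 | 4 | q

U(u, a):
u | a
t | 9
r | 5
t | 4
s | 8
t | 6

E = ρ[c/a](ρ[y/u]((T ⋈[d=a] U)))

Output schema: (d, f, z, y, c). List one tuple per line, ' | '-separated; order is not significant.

Subexpression sizes:
  T → 3
  U → 5
  (T ⋈[d=a] U) → 1
  ρ[y/u]((T ⋈[d=a] U)) → 1
  ρ[c/a](ρ[y/u]((T ⋈[d=a] U))) → 1

== RESULT ==
d | f | z | y | c
6 | 5 | q | t | 6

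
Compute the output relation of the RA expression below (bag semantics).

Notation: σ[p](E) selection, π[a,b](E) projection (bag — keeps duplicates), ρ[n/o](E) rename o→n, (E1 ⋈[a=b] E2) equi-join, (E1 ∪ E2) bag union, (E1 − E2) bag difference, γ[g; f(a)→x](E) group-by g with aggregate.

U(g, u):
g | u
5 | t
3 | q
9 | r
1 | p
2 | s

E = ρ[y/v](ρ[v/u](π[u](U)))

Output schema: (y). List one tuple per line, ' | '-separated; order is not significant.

Subexpression sizes:
  U → 5
  π[u](U) → 5
  ρ[v/u](π[u](U)) → 5
  ρ[y/v](ρ[v/u](π[u](U))) → 5

== RESULT ==
y
p
q
r
s
t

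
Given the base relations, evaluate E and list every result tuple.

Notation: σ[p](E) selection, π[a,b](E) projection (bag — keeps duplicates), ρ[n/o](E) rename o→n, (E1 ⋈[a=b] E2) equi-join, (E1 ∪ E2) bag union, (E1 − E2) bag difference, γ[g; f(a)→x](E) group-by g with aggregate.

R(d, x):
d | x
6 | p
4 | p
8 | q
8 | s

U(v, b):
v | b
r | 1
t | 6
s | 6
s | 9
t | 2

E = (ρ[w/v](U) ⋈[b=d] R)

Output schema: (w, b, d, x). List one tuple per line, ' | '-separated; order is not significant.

Per-node cardinality:
  U → 5
  ρ[w/v](U) → 5
  R → 4
  (ρ[w/v](U) ⋈[b=d] R) → 2

== RESULT ==
w | b | d | x
s | 6 | 6 | p
t | 6 | 6 | p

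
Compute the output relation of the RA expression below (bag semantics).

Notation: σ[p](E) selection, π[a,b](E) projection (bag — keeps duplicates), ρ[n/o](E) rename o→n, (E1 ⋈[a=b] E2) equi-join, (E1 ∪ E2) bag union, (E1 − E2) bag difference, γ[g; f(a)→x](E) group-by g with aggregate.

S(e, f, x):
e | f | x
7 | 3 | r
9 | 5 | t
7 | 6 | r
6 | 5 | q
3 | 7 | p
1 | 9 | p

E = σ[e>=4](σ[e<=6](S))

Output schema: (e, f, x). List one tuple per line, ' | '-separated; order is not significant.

Row counts bottom-up:
  S → 6
  σ[e<=6](S) → 3
  σ[e>=4](σ[e<=6](S)) → 1

== RESULT ==
e | f | x
6 | 5 | q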